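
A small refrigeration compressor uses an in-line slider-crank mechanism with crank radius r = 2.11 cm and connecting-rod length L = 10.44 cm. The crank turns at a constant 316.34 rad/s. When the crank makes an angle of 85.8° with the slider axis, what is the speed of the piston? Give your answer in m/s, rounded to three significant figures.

6.76

ω = 316.3 rad/s
For an in-line slider-crank, x = r cosθ + √(L² − r² sin²θ), so v = −rω sinθ·[1 + r cosθ/√(L² − r² sin²θ)].
With r = 0.0211 m, L = 0.1044 m, θ = 85.8°: √(L² − r² sin²θ) = 0.10226 m.
v = −0.0211·316.3·0.99731·[1 + 0.0211·0.07324/0.10226] = -6.7574 m/s.
|v| = 6.7574 m/s.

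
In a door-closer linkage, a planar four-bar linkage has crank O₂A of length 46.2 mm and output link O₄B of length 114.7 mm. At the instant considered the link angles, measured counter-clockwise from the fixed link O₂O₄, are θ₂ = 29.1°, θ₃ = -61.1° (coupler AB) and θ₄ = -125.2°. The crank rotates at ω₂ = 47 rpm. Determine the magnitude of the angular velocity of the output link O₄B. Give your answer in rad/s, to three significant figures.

2.20

ω₂ = 4.922 rad/s (from 47 rpm).
Differentiating the loop-closure r₂e^{iθ₂}+r₃e^{iθ₃}=r₁+r₄e^{iθ₄} gives r₂ω₂e^{iθ₂}+r₃ω₃e^{iθ₃}=r₄ω₄e^{iθ₄}.
Eliminating the other unknown: ω₄ = r₂ω₂ sin(θ₂−θ₃) / [r₄ sin(θ₄−θ₃)].
Numerator sine = +0.99999; denominator sine = -0.89956.
Result = 0.0462·4.922·(+0.99999) / (0.1147·(-0.89956)) = -2.2038 rad/s; magnitude 2.2038 rad/s.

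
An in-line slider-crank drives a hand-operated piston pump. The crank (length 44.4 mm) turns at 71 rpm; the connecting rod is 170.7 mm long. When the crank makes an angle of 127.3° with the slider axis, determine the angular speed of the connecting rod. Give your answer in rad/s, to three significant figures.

ω = 7.435 rad/s (converted from 71 rpm).
The rod makes angle φ with the slider axis where L sinφ = r sinθ; differentiating, L cosφ·φ̇ = r ω cosθ.
L cosφ = √(L² − r² sin²θ) = 0.16701 m.
|ω_rod| = r ω |cosθ| / √(L² − r² sin²θ) = 0.0444·7.435·0.60599/0.16701 = 1.1978 rad/s.

1.20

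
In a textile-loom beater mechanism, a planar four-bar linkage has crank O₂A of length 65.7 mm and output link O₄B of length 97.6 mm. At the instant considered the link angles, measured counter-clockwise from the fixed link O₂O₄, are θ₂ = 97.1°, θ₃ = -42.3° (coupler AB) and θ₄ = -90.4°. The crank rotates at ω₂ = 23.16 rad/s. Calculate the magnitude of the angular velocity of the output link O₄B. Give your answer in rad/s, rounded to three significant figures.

13.6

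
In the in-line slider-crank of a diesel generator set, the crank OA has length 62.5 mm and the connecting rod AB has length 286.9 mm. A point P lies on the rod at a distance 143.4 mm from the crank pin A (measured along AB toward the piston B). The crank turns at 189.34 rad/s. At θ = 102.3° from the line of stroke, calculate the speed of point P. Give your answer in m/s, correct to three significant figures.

ω = 189.3 rad/s.  Crank-pin speed |V_A| = rω = 11.834 m/s, perpendicular to OA.
Rod angle: sinφ = −(r/L) sinθ ⇒ φ = -12.289°; ω_rod = −rω cosθ/√(L²−r²sin²θ) = +8.9929 rad/s.
V_P = V_A + ω_rod × AP, with AP = 0.1434 m along the rod.
Components: V_Px = −rω sinθ − a·ω_rod·sinφ = -11.288 m/s;  V_Py = rω cosθ + a·ω_rod·cosφ = -1.2609 m/s.
|V_P| = √(V_Px² + V_Py²) = 11.358 m/s.

11.4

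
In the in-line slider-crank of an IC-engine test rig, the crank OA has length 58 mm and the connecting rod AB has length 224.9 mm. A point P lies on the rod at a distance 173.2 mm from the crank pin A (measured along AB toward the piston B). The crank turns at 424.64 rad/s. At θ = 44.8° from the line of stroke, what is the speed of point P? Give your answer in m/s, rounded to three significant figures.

ω = 424.6 rad/s.  Crank-pin speed |V_A| = rω = 24.629 m/s, perpendicular to OA.
Rod angle: sinφ = −(r/L) sinθ ⇒ φ = -10.470°; ω_rod = −rω cosθ/√(L²−r²sin²θ) = -79.022 rad/s.
V_P = V_A + ω_rod × AP, with AP = 0.1732 m along the rod.
Components: V_Px = −rω sinθ − a·ω_rod·sinφ = -19.842 m/s;  V_Py = rω cosθ + a·ω_rod·cosφ = +4.0174 m/s.
|V_P| = √(V_Px² + V_Py²) = 20.244 m/s.

20.2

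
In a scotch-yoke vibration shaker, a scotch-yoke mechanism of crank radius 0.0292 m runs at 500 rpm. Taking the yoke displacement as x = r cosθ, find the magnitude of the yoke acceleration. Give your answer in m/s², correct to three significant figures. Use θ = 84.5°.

7.67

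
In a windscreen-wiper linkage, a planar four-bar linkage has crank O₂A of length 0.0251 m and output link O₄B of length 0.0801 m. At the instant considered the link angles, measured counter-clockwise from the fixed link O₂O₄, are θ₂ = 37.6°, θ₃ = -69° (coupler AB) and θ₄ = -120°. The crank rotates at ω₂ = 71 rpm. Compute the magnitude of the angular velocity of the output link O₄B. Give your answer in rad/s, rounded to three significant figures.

ω₂ = 7.435 rad/s (from 71 rpm).
Differentiating the loop-closure r₂e^{iθ₂}+r₃e^{iθ₃}=r₁+r₄e^{iθ₄} gives r₂ω₂e^{iθ₂}+r₃ω₃e^{iθ₃}=r₄ω₄e^{iθ₄}.
Eliminating the other unknown: ω₄ = r₂ω₂ sin(θ₂−θ₃) / [r₄ sin(θ₄−θ₃)].
Numerator sine = +0.95832; denominator sine = -0.77715.
Result = 0.0251·7.435·(+0.95832) / (0.0801·(-0.77715)) = -2.873 rad/s; magnitude 2.873 rad/s.

2.87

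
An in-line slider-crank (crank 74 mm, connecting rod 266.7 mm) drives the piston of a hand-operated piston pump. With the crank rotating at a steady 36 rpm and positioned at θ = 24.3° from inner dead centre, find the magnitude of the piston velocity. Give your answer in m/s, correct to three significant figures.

ω = 2π·36/60 = 3.77 rad/s
For an in-line slider-crank, x = r cosθ + √(L² − r² sin²θ), so v = −rω sinθ·[1 + r cosθ/√(L² − r² sin²θ)].
With r = 0.074 m, L = 0.2667 m, θ = 24.3°: √(L² − r² sin²θ) = 0.26496 m.
v = −0.074·3.77·0.41151·[1 + 0.074·0.91140/0.26496] = -0.14402 m/s.
|v| = 0.14402 m/s.

0.144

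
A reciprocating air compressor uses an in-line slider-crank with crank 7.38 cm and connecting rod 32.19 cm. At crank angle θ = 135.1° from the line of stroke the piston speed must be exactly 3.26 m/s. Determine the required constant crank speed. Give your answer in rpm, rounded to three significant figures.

715

For an in-line slider-crank, |v_piston| = rω|sinθ|·[1 + r cosθ/√(L² − r² sin²θ)].
With r = 0.0738 m, L = 0.3219 m, θ = 135.1°: the bracketed kinematic factor |dx/dθ| = 0.043521 m.
ω = v/|dx/dθ| = 3.26/0.043521 = 74.907 rad/s.
N = 60ω/(2π) = 715.31 rpm.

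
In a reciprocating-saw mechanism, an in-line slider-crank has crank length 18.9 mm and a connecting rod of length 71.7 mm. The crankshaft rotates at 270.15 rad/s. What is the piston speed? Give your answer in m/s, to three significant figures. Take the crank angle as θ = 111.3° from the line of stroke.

4.29

ω = 270.1 rad/s
For an in-line slider-crank, x = r cosθ + √(L² − r² sin²θ), so v = −rω sinθ·[1 + r cosθ/√(L² − r² sin²θ)].
With r = 0.0189 m, L = 0.0717 m, θ = 111.3°: √(L² − r² sin²θ) = 0.069504 m.
v = −0.0189·270.1·0.93169·[1 + 0.0189·-0.36325/0.069504] = -4.2872 m/s.
|v| = 4.2872 m/s.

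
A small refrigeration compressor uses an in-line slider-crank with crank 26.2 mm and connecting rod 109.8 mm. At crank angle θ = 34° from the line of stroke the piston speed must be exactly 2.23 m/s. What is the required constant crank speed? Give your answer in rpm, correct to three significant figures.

For an in-line slider-crank, |v_piston| = rω|sinθ|·[1 + r cosθ/√(L² − r² sin²θ)].
With r = 0.0262 m, L = 0.1098 m, θ = 34°: the bracketed kinematic factor |dx/dθ| = 0.017575 m.
ω = v/|dx/dθ| = 2.23/0.017575 = 126.88 rad/s.
N = 60ω/(2π) = 1211.6 rpm.

1210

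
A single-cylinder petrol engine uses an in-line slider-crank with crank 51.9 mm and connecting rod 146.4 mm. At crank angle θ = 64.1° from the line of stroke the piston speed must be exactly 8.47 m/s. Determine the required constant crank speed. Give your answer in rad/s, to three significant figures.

156

For an in-line slider-crank, |v_piston| = rω|sinθ|·[1 + r cosθ/√(L² − r² sin²θ)].
With r = 0.0519 m, L = 0.1464 m, θ = 64.1°: the bracketed kinematic factor |dx/dθ| = 0.054315 m.
ω = v/|dx/dθ| = 8.47/0.054315 = 155.94 rad/s.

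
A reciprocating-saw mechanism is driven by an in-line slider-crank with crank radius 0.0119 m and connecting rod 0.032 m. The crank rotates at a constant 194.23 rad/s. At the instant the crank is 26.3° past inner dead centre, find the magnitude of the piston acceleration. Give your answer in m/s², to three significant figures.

ω = 194.2 rad/s
x(θ) = r cosθ + √(L² − r² sin²θ); with ω constant, a = ω²·d²x/dθ².
d²x/dθ² = −r cosθ − r²(cos2θ)/√u − r⁴ sin²2θ/(4u^{3/2}),  u = L² − r² sin²θ = 0.0009962 m².
Substituting r = 0.0119 m, L = 0.032 m, θ = 26.3°: d²x/dθ² = -0.013494 m.
a = ω²·d²x/dθ² = (194.2)²·(-0.013494) = -509.06 m/s²;  |a| = 509.06 m/s².

509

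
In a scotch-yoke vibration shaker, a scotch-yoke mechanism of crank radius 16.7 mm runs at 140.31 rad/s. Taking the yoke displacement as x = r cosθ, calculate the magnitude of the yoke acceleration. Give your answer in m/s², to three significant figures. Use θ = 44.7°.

ω = 140.3 rad/s
x = r cosθ ⇒ ẍ = −rω² cosθ (ω constant).
|a| = rω²|cosθ| = 0.0167·(140.3)²·|cos 44.7°| = 233.69 m/s².

234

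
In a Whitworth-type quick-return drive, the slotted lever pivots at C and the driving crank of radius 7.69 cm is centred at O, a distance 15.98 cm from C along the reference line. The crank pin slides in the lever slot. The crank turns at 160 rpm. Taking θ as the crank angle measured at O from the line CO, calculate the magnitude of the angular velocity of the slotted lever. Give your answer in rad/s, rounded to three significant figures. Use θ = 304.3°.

4.75

ω = 16.76 rad/s (from 160 rpm).
Crank pin A relative to C: A = (d + r cosθ, r sinθ); lever angle φ = atan2(r sinθ, d + r cosθ).
Differentiating tanφ: φ̇ = rω(d cosθ + r)/(d² + r² + 2dr cosθ).
d² + r² + 2dr cosθ = |CA|² = 0.0452996 m²;  d cosθ + r = +0.16695 m.
|ω_lever| = |0.0769·16.76·+0.16695| / 0.0452996 = 4.7487 rad/s.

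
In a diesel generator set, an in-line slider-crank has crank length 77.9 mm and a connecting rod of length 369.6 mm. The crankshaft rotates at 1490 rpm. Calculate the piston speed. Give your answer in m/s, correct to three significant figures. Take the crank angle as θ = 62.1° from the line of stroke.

ω = 2π·1490/60 = 156 rad/s
For an in-line slider-crank, x = r cosθ + √(L² − r² sin²θ), so v = −rω sinθ·[1 + r cosθ/√(L² − r² sin²θ)].
With r = 0.0779 m, L = 0.3696 m, θ = 62.1°: √(L² − r² sin²θ) = 0.36313 m.
v = −0.0779·156·0.88377·[1 + 0.0779·0.46793/0.36313] = -11.82 m/s.
|v| = 11.82 m/s.

11.8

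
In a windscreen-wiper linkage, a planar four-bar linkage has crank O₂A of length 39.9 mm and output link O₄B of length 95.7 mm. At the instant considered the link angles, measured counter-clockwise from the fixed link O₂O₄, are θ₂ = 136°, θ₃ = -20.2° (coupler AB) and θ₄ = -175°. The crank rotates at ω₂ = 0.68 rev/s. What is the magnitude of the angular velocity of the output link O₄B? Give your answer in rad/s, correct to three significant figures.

ω₂ = 4.273 rad/s (from 0.68 rev/s).
Differentiating the loop-closure r₂e^{iθ₂}+r₃e^{iθ₃}=r₁+r₄e^{iθ₄} gives r₂ω₂e^{iθ₂}+r₃ω₃e^{iθ₃}=r₄ω₄e^{iθ₄}.
Eliminating the other unknown: ω₄ = r₂ω₂ sin(θ₂−θ₃) / [r₄ sin(θ₄−θ₃)].
Numerator sine = +0.40355; denominator sine = -0.42578.
Result = 0.0399·4.273·(+0.40355) / (0.0957·(-0.42578)) = -1.6883 rad/s; magnitude 1.6883 rad/s.

1.69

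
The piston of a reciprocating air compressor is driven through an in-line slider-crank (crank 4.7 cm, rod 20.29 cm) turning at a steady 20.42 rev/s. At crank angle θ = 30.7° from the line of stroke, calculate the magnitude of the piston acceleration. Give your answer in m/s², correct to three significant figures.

ω = 2π·20.4 = 128.3 rad/s
x(θ) = r cosθ + √(L² − r² sin²θ); with ω constant, a = ω²·d²x/dθ².
d²x/dθ² = −r cosθ − r²(cos2θ)/√u − r⁴ sin²2θ/(4u^{3/2}),  u = L² − r² sin²θ = 0.0405926 m².
Substituting r = 0.047 m, L = 0.2029 m, θ = 30.7°: d²x/dθ² = -0.045776 m.
a = ω²·d²x/dθ² = (128.3)²·(-0.045776) = -753.55 m/s²;  |a| = 753.55 m/s².

754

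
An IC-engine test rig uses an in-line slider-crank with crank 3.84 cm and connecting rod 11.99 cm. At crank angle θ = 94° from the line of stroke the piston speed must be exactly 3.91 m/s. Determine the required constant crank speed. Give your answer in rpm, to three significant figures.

998

For an in-line slider-crank, |v_piston| = rω|sinθ|·[1 + r cosθ/√(L² − r² sin²θ)].
With r = 0.0384 m, L = 0.1199 m, θ = 94°: the bracketed kinematic factor |dx/dθ| = 0.037403 m.
ω = v/|dx/dθ| = 3.91/0.037403 = 104.54 rad/s.
N = 60ω/(2π) = 998.25 rpm.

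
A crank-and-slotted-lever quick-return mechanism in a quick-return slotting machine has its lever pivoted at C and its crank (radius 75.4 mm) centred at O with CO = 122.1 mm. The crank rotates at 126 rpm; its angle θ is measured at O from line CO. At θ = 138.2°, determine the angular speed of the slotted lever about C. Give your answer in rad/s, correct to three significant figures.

ω = 13.19 rad/s (from 126 rpm).
Crank pin A relative to C: A = (d + r cosθ, r sinθ); lever angle φ = atan2(r sinθ, d + r cosθ).
Differentiating tanφ: φ̇ = rω(d cosθ + r)/(d² + r² + 2dr cosθ).
d² + r² + 2dr cosθ = |CA|² = 0.00686736 m²;  d cosθ + r = -0.015623 m.
|ω_lever| = |0.0754·13.19·-0.015623| / 0.00686736 = 2.2633 rad/s.

2.26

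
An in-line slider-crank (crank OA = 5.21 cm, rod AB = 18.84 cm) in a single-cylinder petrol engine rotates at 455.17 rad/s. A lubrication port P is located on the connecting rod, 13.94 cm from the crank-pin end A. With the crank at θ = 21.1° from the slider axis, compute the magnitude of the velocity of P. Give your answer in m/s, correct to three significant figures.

ω = 455.2 rad/s.  Crank-pin speed |V_A| = rω = 23.714 m/s, perpendicular to OA.
Rod angle: sinφ = −(r/L) sinθ ⇒ φ = -5.713°; ω_rod = −rω cosθ/√(L²−r²sin²θ) = -118.02 rad/s.
V_P = V_A + ω_rod × AP, with AP = 0.1394 m along the rod.
Components: V_Px = −rω sinθ − a·ω_rod·sinφ = -10.175 m/s;  V_Py = rω cosθ + a·ω_rod·cosφ = +5.7542 m/s.
|V_P| = √(V_Px² + V_Py²) = 11.689 m/s.

11.7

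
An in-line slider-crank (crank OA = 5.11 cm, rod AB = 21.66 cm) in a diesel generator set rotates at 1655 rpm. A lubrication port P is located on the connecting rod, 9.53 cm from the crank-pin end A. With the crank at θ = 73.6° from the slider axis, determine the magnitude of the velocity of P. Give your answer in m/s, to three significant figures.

ω = 173.3 rad/s.  Crank-pin speed |V_A| = rω = 8.8562 m/s, perpendicular to OA.
Rod angle: sinφ = −(r/L) sinθ ⇒ φ = -13.081°; ω_rod = −rω cosθ/√(L²−r²sin²θ) = -11.852 rad/s.
V_P = V_A + ω_rod × AP, with AP = 0.0953 m along the rod.
Components: V_Px = −rω sinθ − a·ω_rod·sinφ = -8.7515 m/s;  V_Py = rω cosθ + a·ω_rod·cosφ = +1.4003 m/s.
|V_P| = √(V_Px² + V_Py²) = 8.8628 m/s.

8.86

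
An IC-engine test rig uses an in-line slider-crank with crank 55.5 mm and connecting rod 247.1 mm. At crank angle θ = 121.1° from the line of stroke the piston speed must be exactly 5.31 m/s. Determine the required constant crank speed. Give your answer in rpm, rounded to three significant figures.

1210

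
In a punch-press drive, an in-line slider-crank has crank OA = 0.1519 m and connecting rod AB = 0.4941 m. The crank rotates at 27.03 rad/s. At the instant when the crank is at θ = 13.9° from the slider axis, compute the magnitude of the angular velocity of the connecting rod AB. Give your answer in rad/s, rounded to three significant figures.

ω = 27.03 rad/s
The rod makes angle φ with the slider axis where L sinφ = r sinθ; differentiating, L cosφ·φ̇ = r ω cosθ.
L cosφ = √(L² − r² sin²θ) = 0.49275 m.
|ω_rod| = r ω |cosθ| / √(L² − r² sin²θ) = 0.1519·27.03·0.97072/0.49275 = 8.0885 rad/s.

8.09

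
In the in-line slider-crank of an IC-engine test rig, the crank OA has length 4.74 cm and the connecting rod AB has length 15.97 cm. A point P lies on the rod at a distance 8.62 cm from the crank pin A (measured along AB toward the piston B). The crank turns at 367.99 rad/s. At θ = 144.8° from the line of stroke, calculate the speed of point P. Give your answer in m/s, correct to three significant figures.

10.9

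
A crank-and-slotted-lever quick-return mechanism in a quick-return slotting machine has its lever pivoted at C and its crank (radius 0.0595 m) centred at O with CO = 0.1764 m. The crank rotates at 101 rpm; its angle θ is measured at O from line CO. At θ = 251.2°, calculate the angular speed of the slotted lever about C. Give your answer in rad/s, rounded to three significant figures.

0.0598

ω = 10.58 rad/s (from 101 rpm).
Crank pin A relative to C: A = (d + r cosθ, r sinθ); lever angle φ = atan2(r sinθ, d + r cosθ).
Differentiating tanφ: φ̇ = rω(d cosθ + r)/(d² + r² + 2dr cosθ).
d² + r² + 2dr cosθ = |CA|² = 0.0278923 m²;  d cosθ + r = +0.0026523 m.
|ω_lever| = |0.0595·10.58·+0.0026523| / 0.0278923 = 0.059843 rad/s.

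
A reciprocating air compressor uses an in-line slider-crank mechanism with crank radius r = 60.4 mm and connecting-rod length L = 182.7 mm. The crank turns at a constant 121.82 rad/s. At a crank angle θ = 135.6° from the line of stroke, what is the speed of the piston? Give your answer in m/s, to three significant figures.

3.90

ω = 121.8 rad/s
For an in-line slider-crank, x = r cosθ + √(L² − r² sin²θ), so v = −rω sinθ·[1 + r cosθ/√(L² − r² sin²θ)].
With r = 0.0604 m, L = 0.1827 m, θ = 135.6°: √(L² − r² sin²θ) = 0.17775 m.
v = −0.0604·121.8·0.69966·[1 + 0.0604·-0.71447/0.17775] = -3.8982 m/s.
|v| = 3.8982 m/s.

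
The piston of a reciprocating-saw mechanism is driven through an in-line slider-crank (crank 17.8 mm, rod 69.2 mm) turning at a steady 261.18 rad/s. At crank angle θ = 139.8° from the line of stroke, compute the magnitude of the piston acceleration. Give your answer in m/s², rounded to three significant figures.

869

ω = 261.2 rad/s
x(θ) = r cosθ + √(L² − r² sin²θ); with ω constant, a = ω²·d²x/dθ².
d²x/dθ² = −r cosθ − r²(cos2θ)/√u − r⁴ sin²2θ/(4u^{3/2}),  u = L² − r² sin²θ = 0.00465664 m².
Substituting r = 0.0178 m, L = 0.0692 m, θ = 139.8°: d²x/dθ² = +0.012744 m.
a = ω²·d²x/dθ² = (261.2)²·(+0.012744) = +869.36 m/s²;  |a| = 869.36 m/s².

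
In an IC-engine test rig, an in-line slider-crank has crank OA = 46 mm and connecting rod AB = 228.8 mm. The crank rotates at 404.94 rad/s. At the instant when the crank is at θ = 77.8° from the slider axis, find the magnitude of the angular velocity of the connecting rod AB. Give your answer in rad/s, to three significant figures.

17.5

ω = 404.9 rad/s
The rod makes angle φ with the slider axis where L sinφ = r sinθ; differentiating, L cosφ·φ̇ = r ω cosθ.
L cosφ = √(L² − r² sin²θ) = 0.22434 m.
|ω_rod| = r ω |cosθ| / √(L² − r² sin²θ) = 0.046·404.9·0.21132/0.22434 = 17.547 rad/s.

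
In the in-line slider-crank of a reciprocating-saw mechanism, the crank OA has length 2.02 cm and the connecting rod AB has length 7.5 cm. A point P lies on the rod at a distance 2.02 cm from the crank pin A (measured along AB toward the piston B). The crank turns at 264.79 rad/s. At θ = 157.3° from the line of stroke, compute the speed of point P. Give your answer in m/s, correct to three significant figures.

ω = 264.8 rad/s.  Crank-pin speed |V_A| = rω = 5.3488 m/s, perpendicular to OA.
Rod angle: sinφ = −(r/L) sinθ ⇒ φ = -5.966°; ω_rod = −rω cosθ/√(L²−r²sin²θ) = +66.151 rad/s.
V_P = V_A + ω_rod × AP, with AP = 0.0202 m along the rod.
Components: V_Px = −rω sinθ − a·ω_rod·sinφ = -1.9252 m/s;  V_Py = rω cosθ + a·ω_rod·cosφ = -3.6054 m/s.
|V_P| = √(V_Px² + V_Py²) = 4.0873 m/s.

4.09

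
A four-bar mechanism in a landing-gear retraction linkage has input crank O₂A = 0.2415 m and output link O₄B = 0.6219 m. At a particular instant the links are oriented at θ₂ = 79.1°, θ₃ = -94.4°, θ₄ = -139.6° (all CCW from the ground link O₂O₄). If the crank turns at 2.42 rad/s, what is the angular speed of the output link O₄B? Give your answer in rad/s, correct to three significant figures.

ω₂ = 2.42 rad/s
Differentiating the loop-closure r₂e^{iθ₂}+r₃e^{iθ₃}=r₁+r₄e^{iθ₄} gives r₂ω₂e^{iθ₂}+r₃ω₃e^{iθ₃}=r₄ω₄e^{iθ₄}.
Eliminating the other unknown: ω₄ = r₂ω₂ sin(θ₂−θ₃) / [r₄ sin(θ₄−θ₃)].
Numerator sine = +0.11320; denominator sine = -0.70957.
Result = 0.2415·2.42·(+0.11320) / (0.6219·(-0.70957)) = -0.14993 rad/s; magnitude 0.14993 rad/s.

0.150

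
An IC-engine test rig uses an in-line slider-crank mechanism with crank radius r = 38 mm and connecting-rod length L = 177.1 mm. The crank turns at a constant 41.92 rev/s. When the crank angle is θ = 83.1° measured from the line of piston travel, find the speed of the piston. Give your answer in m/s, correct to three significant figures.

10.2

ω = 2π·41.9 = 263.4 rad/s
For an in-line slider-crank, x = r cosθ + √(L² − r² sin²θ), so v = −rω sinθ·[1 + r cosθ/√(L² − r² sin²θ)].
With r = 0.038 m, L = 0.1771 m, θ = 83.1°: √(L² − r² sin²θ) = 0.17304 m.
v = −0.038·263.4·0.99276·[1 + 0.038·0.12014/0.17304] = -10.199 m/s.
|v| = 10.199 m/s.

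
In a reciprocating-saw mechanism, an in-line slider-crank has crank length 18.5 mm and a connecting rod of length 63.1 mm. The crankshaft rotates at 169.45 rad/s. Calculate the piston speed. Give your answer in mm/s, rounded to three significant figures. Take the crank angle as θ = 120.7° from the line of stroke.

ω = 169.4 rad/s
For an in-line slider-crank, x = r cosθ + √(L² − r² sin²θ), so v = −rω sinθ·[1 + r cosθ/√(L² − r² sin²θ)].
With r = 0.0185 m, L = 0.0631 m, θ = 120.7°: √(L² − r² sin²θ) = 0.061062 m.
v = −0.0185·169.4·0.85985·[1 + 0.0185·-0.51054/0.061062] = -2.2785 m/s.
|v| = 2.2785 m/s = 2278.5 mm/s.

2280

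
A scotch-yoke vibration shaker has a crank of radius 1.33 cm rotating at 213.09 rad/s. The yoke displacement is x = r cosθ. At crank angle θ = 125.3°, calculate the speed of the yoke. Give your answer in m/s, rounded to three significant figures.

ω = 213.1 rad/s
x = r cosθ ⇒ ẋ = −rω sinθ.
|v| = rω|sinθ| = 0.0133·213.1·|sin 125.3°| = 2.313 m/s.

2.31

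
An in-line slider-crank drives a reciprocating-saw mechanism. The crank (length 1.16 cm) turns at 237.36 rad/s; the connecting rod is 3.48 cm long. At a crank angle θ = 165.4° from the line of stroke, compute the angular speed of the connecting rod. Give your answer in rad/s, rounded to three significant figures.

76.8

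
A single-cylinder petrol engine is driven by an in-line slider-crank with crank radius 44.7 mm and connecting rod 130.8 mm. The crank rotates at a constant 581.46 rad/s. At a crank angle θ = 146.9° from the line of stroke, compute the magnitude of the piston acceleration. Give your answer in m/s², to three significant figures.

10400

ω = 581.5 rad/s
x(θ) = r cosθ + √(L² − r² sin²θ); with ω constant, a = ω²·d²x/dθ².
d²x/dθ² = −r cosθ − r²(cos2θ)/√u − r⁴ sin²2θ/(4u^{3/2}),  u = L² − r² sin²θ = 0.0165128 m².
Substituting r = 0.0447 m, L = 0.1308 m, θ = 146.9°: d²x/dθ² = +0.030777 m.
a = ω²·d²x/dθ² = (581.5)²·(+0.030777) = +10406 m/s²;  |a| = 10406 m/s².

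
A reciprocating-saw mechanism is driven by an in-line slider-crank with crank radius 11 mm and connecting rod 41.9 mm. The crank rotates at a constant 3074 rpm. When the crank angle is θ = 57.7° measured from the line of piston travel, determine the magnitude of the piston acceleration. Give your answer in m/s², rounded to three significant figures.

ω = 2π·3074/60 = 321.9 rad/s
x(θ) = r cosθ + √(L² − r² sin²θ); with ω constant, a = ω²·d²x/dθ².
d²x/dθ² = −r cosθ − r²(cos2θ)/√u − r⁴ sin²2θ/(4u^{3/2}),  u = L² − r² sin²θ = 0.00166916 m².
Substituting r = 0.011 m, L = 0.0419 m, θ = 57.7°: d²x/dθ² = -0.0046513 m.
a = ω²·d²x/dθ² = (321.9)²·(-0.0046513) = -481.99 m/s²;  |a| = 481.99 m/s².

482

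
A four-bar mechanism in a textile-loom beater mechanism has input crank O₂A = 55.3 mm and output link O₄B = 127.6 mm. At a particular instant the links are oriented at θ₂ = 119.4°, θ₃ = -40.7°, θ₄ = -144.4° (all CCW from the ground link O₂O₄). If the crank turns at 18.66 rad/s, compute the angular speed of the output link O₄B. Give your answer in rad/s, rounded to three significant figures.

ω₂ = 18.66 rad/s
Differentiating the loop-closure r₂e^{iθ₂}+r₃e^{iθ₃}=r₁+r₄e^{iθ₄} gives r₂ω₂e^{iθ₂}+r₃ω₃e^{iθ₃}=r₄ω₄e^{iθ₄}.
Eliminating the other unknown: ω₄ = r₂ω₂ sin(θ₂−θ₃) / [r₄ sin(θ₄−θ₃)].
Numerator sine = +0.34038; denominator sine = -0.97155.
Result = 0.0553·18.66·(+0.34038) / (0.1276·(-0.97155)) = -2.8332 rad/s; magnitude 2.8332 rad/s.

2.83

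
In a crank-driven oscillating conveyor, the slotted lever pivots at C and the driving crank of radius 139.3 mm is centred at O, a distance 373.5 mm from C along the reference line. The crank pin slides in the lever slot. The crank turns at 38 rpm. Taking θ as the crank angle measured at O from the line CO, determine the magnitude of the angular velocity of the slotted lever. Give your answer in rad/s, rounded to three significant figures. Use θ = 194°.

ω = 3.979 rad/s (from 38 rpm).
Crank pin A relative to C: A = (d + r cosθ, r sinθ); lever angle φ = atan2(r sinθ, d + r cosθ).
Differentiating tanφ: φ̇ = rω(d cosθ + r)/(d² + r² + 2dr cosθ).
d² + r² + 2dr cosθ = |CA|² = 0.0579406 m²;  d cosθ + r = -0.22311 m.
|ω_lever| = |0.1393·3.979·-0.22311| / 0.0579406 = 2.1345 rad/s.

2.13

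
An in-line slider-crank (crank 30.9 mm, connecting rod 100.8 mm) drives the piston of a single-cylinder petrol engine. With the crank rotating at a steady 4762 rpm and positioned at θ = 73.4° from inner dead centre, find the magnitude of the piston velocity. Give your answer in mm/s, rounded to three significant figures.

16100

ω = 2π·4762/60 = 498.7 rad/s
For an in-line slider-crank, x = r cosθ + √(L² − r² sin²θ), so v = −rω sinθ·[1 + r cosθ/√(L² − r² sin²θ)].
With r = 0.0309 m, L = 0.1008 m, θ = 73.4°: √(L² − r² sin²θ) = 0.096352 m.
v = −0.0309·498.7·0.95832·[1 + 0.0309·0.28569/0.096352] = -16.12 m/s.
|v| = 16.12 m/s = 16120 mm/s.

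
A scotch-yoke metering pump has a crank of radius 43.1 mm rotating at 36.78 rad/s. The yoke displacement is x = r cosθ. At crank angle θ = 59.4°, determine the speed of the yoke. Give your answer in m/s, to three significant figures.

1.36

ω = 36.78 rad/s
x = r cosθ ⇒ ẋ = −rω sinθ.
|v| = rω|sinθ| = 0.0431·36.78·|sin 59.4°| = 1.3645 m/s.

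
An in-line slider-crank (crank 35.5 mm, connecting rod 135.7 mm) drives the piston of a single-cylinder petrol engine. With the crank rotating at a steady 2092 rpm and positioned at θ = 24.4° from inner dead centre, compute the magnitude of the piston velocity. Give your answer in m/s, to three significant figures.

ω = 2π·2092/60 = 219.1 rad/s
For an in-line slider-crank, x = r cosθ + √(L² − r² sin²θ), so v = −rω sinθ·[1 + r cosθ/√(L² − r² sin²θ)].
With r = 0.0355 m, L = 0.1357 m, θ = 24.4°: √(L² − r² sin²θ) = 0.13491 m.
v = −0.0355·219.1·0.41310·[1 + 0.0355·0.91068/0.13491] = -3.9827 m/s.
|v| = 3.9827 m/s.

3.98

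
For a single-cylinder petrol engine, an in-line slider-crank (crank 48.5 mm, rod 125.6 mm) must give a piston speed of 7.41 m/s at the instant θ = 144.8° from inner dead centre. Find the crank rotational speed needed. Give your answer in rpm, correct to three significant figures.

3740

For an in-line slider-crank, |v_piston| = rω|sinθ|·[1 + r cosθ/√(L² − r² sin²θ)].
With r = 0.0485 m, L = 0.1256 m, θ = 144.8°: the bracketed kinematic factor |dx/dθ| = 0.018908 m.
ω = v/|dx/dθ| = 7.41/0.018908 = 391.89 rad/s.
N = 60ω/(2π) = 3742.2 rpm.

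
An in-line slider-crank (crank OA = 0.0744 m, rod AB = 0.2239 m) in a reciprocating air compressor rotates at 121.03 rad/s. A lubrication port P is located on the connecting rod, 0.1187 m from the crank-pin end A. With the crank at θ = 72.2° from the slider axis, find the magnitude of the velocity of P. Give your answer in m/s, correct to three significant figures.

9.15

ω = 121 rad/s.  Crank-pin speed |V_A| = rω = 9.0046 m/s, perpendicular to OA.
Rod angle: sinφ = −(r/L) sinθ ⇒ φ = -18.444°; ω_rod = −rω cosθ/√(L²−r²sin²θ) = -12.96 rad/s.
V_P = V_A + ω_rod × AP, with AP = 0.1187 m along the rod.
Components: V_Px = −rω sinθ − a·ω_rod·sinφ = -9.0603 m/s;  V_Py = rω cosθ + a·ω_rod·cosφ = +1.2934 m/s.
|V_P| = √(V_Px² + V_Py²) = 9.1521 m/s.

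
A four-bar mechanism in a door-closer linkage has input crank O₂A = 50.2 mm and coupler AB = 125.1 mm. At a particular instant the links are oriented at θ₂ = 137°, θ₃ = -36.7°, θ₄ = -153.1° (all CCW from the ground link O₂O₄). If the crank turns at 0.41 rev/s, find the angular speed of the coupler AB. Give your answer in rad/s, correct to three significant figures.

1.08

ω₂ = 2.576 rad/s (from 0.41 rev/s).
Differentiating the loop-closure r₂e^{iθ₂}+r₃e^{iθ₃}=r₁+r₄e^{iθ₄} gives r₂ω₂e^{iθ₂}+r₃ω₃e^{iθ₃}=r₄ω₄e^{iθ₄}.
Eliminating the other unknown: ω₃ = r₂ω₂ sin(θ₄−θ₂) / [r₃ sin(θ₃−θ₄)].
Numerator sine = +0.93909; denominator sine = +0.89571.
Result = 0.0502·2.576·(+0.93909) / (0.1251·(+0.89571)) = +1.0838 rad/s; magnitude 1.0838 rad/s.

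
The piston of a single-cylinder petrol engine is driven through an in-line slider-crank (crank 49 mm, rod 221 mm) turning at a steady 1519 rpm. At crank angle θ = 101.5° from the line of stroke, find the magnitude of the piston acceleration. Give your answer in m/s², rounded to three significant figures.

506

ω = 2π·1519/60 = 159.1 rad/s
x(θ) = r cosθ + √(L² − r² sin²θ); with ω constant, a = ω²·d²x/dθ².
d²x/dθ² = −r cosθ − r²(cos2θ)/√u − r⁴ sin²2θ/(4u^{3/2}),  u = L² − r² sin²θ = 0.0465354 m².
Substituting r = 0.049 m, L = 0.221 m, θ = 101.5°: d²x/dθ² = +0.019992 m.
a = ω²·d²x/dθ² = (159.1)²·(+0.019992) = +505.87 m/s²;  |a| = 505.87 m/s².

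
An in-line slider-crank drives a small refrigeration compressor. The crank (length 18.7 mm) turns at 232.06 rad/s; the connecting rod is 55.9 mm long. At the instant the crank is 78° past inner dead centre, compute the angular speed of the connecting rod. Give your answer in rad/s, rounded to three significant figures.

17.1

ω = 232.1 rad/s
The rod makes angle φ with the slider axis where L sinφ = r sinθ; differentiating, L cosφ·φ̇ = r ω cosθ.
L cosφ = √(L² − r² sin²θ) = 0.052823 m.
|ω_rod| = r ω |cosθ| / √(L² − r² sin²θ) = 0.0187·232.1·0.20791/0.052823 = 17.08 rad/s.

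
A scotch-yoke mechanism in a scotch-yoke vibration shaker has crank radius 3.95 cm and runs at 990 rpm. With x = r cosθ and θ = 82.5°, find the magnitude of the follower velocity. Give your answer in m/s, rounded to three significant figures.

ω = 103.7 rad/s (from 990 rpm).
x = r cosθ ⇒ ẋ = −rω sinθ.
|v| = rω|sinθ| = 0.0395·103.7·|sin 82.5°| = 4.06 m/s.

4.06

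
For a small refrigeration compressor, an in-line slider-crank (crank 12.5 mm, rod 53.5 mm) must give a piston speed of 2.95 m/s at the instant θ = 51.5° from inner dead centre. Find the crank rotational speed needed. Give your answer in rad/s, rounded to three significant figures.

For an in-line slider-crank, |v_piston| = rω|sinθ|·[1 + r cosθ/√(L² − r² sin²θ)].
With r = 0.0125 m, L = 0.0535 m, θ = 51.5°: the bracketed kinematic factor |dx/dθ| = 0.01123 m.
ω = v/|dx/dθ| = 2.95/0.01123 = 262.69 rad/s.

263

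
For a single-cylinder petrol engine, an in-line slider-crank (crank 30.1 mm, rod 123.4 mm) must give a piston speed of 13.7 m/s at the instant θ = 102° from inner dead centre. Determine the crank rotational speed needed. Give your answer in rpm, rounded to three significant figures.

4690

For an in-line slider-crank, |v_piston| = rω|sinθ|·[1 + r cosθ/√(L² − r² sin²θ)].
With r = 0.0301 m, L = 0.1234 m, θ = 102°: the bracketed kinematic factor |dx/dθ| = 0.027905 m.
ω = v/|dx/dθ| = 13.7/0.027905 = 490.96 rad/s.
N = 60ω/(2π) = 4688.3 rpm.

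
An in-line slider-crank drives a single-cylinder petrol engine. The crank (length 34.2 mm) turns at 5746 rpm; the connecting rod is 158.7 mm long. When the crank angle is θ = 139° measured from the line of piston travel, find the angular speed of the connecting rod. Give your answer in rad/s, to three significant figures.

98.9

ω = 601.7 rad/s (converted from 5746 rpm).
The rod makes angle φ with the slider axis where L sinφ = r sinθ; differentiating, L cosφ·φ̇ = r ω cosθ.
L cosφ = √(L² − r² sin²θ) = 0.15711 m.
|ω_rod| = r ω |cosθ| / √(L² − r² sin²θ) = 0.0342·601.7·0.75471/0.15711 = 98.857 rad/s.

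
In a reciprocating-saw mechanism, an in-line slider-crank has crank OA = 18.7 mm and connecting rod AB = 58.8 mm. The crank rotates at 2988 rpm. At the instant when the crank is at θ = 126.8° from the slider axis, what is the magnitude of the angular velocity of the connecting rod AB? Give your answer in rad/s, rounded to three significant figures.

ω = 312.9 rad/s (converted from 2988 rpm).
The rod makes angle φ with the slider axis where L sinφ = r sinθ; differentiating, L cosφ·φ̇ = r ω cosθ.
L cosφ = √(L² − r² sin²θ) = 0.056861 m.
|ω_rod| = r ω |cosθ| / √(L² − r² sin²θ) = 0.0187·312.9·0.59902/0.056861 = 61.642 rad/s.

61.6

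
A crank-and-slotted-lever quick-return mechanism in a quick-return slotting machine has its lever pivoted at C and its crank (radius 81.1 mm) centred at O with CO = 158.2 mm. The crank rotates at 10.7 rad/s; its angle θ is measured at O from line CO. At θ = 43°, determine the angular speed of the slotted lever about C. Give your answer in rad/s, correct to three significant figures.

3.39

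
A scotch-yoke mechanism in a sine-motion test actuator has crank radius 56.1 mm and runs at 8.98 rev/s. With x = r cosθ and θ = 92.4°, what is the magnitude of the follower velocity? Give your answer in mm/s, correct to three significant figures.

3160

ω = 56.42 rad/s (from 8.98 rev/s).
x = r cosθ ⇒ ẋ = −rω sinθ.
|v| = rω|sinθ| = 0.0561·56.42·|sin 92.4°| = 3.1626 m/s = 3162.6 mm/s.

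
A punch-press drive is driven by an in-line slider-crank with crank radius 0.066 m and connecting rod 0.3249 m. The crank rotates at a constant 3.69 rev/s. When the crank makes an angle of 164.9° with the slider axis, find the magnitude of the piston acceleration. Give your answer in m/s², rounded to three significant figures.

28.0

ω = 2π·3.69 = 23.18 rad/s
x(θ) = r cosθ + √(L² − r² sin²θ); with ω constant, a = ω²·d²x/dθ².
d²x/dθ² = −r cosθ − r²(cos2θ)/√u − r⁴ sin²2θ/(4u^{3/2}),  u = L² − r² sin²θ = 0.105264 m².
Substituting r = 0.066 m, L = 0.3249 m, θ = 164.9°: d²x/dθ² = +0.052082 m.
a = ω²·d²x/dθ² = (23.18)²·(+0.052082) = +27.996 m/s²;  |a| = 27.996 m/s².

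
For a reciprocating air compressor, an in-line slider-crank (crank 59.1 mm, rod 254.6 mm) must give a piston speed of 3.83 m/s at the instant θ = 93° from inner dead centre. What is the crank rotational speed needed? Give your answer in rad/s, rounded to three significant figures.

65.7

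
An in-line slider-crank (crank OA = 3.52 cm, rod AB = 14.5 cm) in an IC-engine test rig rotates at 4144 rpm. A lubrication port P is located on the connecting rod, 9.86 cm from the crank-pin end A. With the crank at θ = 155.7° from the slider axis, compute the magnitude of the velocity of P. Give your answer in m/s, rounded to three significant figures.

6.95

ω = 434 rad/s.  Crank-pin speed |V_A| = rω = 15.275 m/s, perpendicular to OA.
Rod angle: sinφ = −(r/L) sinθ ⇒ φ = -5.733°; ω_rod = −rω cosθ/√(L²−r²sin²θ) = +96.497 rad/s.
V_P = V_A + ω_rod × AP, with AP = 0.0986 m along the rod.
Components: V_Px = −rω sinθ − a·ω_rod·sinφ = -5.3355 m/s;  V_Py = rω cosθ + a·ω_rod·cosφ = -4.455 m/s.
|V_P| = √(V_Px² + V_Py²) = 6.9509 m/s.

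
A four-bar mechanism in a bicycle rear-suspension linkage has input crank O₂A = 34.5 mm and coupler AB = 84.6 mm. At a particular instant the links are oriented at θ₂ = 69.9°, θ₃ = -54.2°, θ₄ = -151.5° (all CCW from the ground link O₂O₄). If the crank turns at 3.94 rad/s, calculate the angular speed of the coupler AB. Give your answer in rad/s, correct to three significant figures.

1.07

ω₂ = 3.94 rad/s
Differentiating the loop-closure r₂e^{iθ₂}+r₃e^{iθ₃}=r₁+r₄e^{iθ₄} gives r₂ω₂e^{iθ₂}+r₃ω₃e^{iθ₃}=r₄ω₄e^{iθ₄}.
Eliminating the other unknown: ω₃ = r₂ω₂ sin(θ₄−θ₂) / [r₃ sin(θ₃−θ₄)].
Numerator sine = +0.66131; denominator sine = +0.99189.
Result = 0.0345·3.94·(+0.66131) / (0.0846·(+0.99189)) = +1.0712 rad/s; magnitude 1.0712 rad/s.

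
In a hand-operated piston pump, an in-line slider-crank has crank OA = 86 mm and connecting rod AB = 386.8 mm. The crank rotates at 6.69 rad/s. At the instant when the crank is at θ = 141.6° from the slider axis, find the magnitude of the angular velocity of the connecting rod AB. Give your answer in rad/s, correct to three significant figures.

ω = 6.69 rad/s
The rod makes angle φ with the slider axis where L sinφ = r sinθ; differentiating, L cosφ·φ̇ = r ω cosθ.
L cosφ = √(L² − r² sin²θ) = 0.38309 m.
|ω_rod| = r ω |cosθ| / √(L² − r² sin²θ) = 0.086·6.69·0.78369/0.38309 = 1.177 rad/s.

1.18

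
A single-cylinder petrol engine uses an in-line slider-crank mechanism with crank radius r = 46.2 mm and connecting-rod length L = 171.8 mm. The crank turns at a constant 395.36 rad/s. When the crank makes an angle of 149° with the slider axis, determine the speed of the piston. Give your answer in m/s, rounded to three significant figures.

ω = 395.4 rad/s
For an in-line slider-crank, x = r cosθ + √(L² − r² sin²θ), so v = −rω sinθ·[1 + r cosθ/√(L² − r² sin²θ)].
With r = 0.0462 m, L = 0.1718 m, θ = 149°: √(L² − r² sin²θ) = 0.17014 m.
v = −0.0462·395.4·0.51504·[1 + 0.0462·-0.85717/0.17014] = -7.2179 m/s.
|v| = 7.2179 m/s.

7.22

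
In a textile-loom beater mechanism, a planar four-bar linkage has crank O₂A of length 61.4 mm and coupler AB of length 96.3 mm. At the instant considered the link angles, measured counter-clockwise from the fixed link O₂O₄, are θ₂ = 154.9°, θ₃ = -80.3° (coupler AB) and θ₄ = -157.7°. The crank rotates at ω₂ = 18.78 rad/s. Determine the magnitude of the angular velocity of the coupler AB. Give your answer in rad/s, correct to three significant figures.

9.03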